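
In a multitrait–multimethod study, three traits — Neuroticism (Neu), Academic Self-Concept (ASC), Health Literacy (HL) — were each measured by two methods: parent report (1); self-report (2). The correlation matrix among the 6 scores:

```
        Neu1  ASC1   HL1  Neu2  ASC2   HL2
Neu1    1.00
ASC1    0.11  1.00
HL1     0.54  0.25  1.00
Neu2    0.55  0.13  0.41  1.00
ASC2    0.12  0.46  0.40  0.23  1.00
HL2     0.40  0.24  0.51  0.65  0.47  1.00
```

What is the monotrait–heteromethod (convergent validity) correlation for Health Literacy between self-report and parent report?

Same trait (HL), different methods: r(HL2, HL1) = 0.51.

0.51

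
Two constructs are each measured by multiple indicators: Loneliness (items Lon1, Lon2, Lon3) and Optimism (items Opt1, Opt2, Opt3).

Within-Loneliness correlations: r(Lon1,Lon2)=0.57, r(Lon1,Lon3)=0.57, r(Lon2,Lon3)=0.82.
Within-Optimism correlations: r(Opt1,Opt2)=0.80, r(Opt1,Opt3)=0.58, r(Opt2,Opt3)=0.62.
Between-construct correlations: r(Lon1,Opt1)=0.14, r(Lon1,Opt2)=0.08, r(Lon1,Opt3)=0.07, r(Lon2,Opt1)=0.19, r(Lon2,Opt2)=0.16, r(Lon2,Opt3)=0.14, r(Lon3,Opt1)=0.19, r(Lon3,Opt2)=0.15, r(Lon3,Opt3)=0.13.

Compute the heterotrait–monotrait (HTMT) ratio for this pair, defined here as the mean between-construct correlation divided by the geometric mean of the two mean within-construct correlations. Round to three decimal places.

0.210

Mean between = 1.25/9 = 0.1389.
Mean within-Lon = 1.96/3 = 0.6533; mean within-Opt = 2.00/3 = 0.6667.
Geometric mean = √(0.6533 × 0.6667) = 0.6600.
HTMT = 0.1389 / 0.6600 = 0.210.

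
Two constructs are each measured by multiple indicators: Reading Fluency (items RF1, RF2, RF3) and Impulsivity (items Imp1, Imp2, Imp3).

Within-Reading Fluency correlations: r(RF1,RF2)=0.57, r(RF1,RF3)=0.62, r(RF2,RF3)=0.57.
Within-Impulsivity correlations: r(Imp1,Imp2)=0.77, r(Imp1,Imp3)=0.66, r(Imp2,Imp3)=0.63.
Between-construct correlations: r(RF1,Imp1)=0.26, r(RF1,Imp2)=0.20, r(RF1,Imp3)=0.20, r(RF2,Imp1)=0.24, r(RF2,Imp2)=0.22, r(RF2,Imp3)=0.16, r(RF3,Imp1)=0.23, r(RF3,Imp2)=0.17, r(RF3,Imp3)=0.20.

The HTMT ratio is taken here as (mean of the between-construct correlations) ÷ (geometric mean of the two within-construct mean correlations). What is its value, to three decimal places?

Mean between = 1.88/9 = 0.2089.
Mean within-RF = 1.76/3 = 0.5867; mean within-Imp = 2.06/3 = 0.6867.
Geometric mean = √(0.5867 × 0.6867) = 0.6347.
HTMT = 0.2089 / 0.6347 = 0.329.

0.329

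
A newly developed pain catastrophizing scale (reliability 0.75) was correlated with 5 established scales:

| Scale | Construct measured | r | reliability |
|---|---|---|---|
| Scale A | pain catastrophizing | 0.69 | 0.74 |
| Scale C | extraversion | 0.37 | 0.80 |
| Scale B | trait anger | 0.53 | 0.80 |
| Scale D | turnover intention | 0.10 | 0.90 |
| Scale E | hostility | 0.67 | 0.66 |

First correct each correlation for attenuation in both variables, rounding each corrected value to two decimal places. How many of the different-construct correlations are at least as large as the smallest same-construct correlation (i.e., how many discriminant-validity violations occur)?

Disattenuated r (r / √(r_scale · r_new)):
  Scale A (conv): 0.69 / √(0.74·0.75) = 0.93
  Scale C (disc): 0.37 / √(0.80·0.75) = 0.48
  Scale B (disc): 0.53 / √(0.80·0.75) = 0.68
  Scale D (disc): 0.10 / √(0.90·0.75) = 0.12
  Scale E (disc): 0.67 / √(0.66·0.75) = 0.95
Smallest convergent = 0.93. Discriminant values: 0.48, 0.68, 0.12, 0.95; count ≥ 0.93 → 1.

1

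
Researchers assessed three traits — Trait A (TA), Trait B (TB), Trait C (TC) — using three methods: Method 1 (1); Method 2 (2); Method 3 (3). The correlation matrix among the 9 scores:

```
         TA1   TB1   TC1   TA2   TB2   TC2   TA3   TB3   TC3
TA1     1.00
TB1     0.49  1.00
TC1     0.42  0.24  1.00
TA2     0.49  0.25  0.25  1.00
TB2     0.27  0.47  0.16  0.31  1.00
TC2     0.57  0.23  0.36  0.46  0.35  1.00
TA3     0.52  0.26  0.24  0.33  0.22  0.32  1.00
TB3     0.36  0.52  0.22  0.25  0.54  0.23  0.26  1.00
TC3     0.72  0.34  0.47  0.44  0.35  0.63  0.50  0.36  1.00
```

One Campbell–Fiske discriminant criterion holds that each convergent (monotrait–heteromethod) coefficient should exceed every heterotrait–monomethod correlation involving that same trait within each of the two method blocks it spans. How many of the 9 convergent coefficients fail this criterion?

Checking each validity diagonal entry against its comparison values:
TA (methods 1·2): 0.49 vs {0.49, 0.31, 0.42, 0.46} → fail.
TA (methods 1·3): 0.52 vs {0.49, 0.26, 0.42, 0.50} → pass.
TA (methods 2·3): 0.33 vs {0.31, 0.26, 0.46, 0.50} → fail.
TB (methods 1·2): 0.47 vs {0.49, 0.31, 0.24, 0.35} → fail.
TB (methods 1·3): 0.52 vs {0.49, 0.26, 0.24, 0.36} → pass.
TB (methods 2·3): 0.54 vs {0.31, 0.26, 0.35, 0.36} → pass.
TC (methods 1·2): 0.36 vs {0.42, 0.46, 0.24, 0.35} → fail.
TC (methods 1·3): 0.47 vs {0.42, 0.50, 0.24, 0.36} → fail.
TC (methods 2·3): 0.63 vs {0.46, 0.50, 0.35, 0.36} → pass.
5 of 9 fail.

5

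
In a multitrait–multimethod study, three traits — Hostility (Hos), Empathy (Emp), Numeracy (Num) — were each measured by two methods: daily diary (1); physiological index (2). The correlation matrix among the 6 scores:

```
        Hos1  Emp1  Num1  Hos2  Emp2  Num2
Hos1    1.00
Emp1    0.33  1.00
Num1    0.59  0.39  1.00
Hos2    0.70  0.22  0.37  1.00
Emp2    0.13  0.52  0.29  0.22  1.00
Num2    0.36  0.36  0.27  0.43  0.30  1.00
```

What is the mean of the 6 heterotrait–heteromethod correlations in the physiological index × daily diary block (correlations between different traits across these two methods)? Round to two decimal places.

0.29

HTHM values (method 2 × method 1): 0.22, 0.37, 0.13, 0.29, 0.36, 0.36; mean = 1.73/6 = 0.29.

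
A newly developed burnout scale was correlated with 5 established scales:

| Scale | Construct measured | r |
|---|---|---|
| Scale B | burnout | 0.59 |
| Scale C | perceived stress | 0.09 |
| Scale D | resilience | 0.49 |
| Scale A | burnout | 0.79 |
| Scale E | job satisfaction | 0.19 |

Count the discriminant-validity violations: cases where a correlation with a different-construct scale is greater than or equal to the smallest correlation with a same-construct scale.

Convergent (same construct = burnout): Scale B, Scale A.
Smallest convergent = 0.59. Discriminant values: 0.09, 0.49, 0.19; count ≥ 0.59 → 0.

0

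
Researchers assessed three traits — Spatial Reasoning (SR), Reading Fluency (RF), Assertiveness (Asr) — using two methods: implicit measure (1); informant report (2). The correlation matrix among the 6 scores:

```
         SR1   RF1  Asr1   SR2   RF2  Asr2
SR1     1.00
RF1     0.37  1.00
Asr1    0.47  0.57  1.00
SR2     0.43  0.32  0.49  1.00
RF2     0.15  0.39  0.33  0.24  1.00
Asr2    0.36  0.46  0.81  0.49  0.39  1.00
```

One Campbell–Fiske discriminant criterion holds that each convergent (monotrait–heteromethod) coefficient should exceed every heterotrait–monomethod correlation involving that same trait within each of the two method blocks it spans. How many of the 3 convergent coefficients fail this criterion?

Convergent coefficients and their comparison sets:
SR (methods 1·2): 0.43 vs {0.37, 0.24, 0.47, 0.49} → fail.
RF (methods 1·2): 0.39 vs {0.37, 0.24, 0.57, 0.39} → fail.
Asr (methods 1·2): 0.81 vs {0.47, 0.49, 0.57, 0.39} → pass.
2 of 3 fail.

2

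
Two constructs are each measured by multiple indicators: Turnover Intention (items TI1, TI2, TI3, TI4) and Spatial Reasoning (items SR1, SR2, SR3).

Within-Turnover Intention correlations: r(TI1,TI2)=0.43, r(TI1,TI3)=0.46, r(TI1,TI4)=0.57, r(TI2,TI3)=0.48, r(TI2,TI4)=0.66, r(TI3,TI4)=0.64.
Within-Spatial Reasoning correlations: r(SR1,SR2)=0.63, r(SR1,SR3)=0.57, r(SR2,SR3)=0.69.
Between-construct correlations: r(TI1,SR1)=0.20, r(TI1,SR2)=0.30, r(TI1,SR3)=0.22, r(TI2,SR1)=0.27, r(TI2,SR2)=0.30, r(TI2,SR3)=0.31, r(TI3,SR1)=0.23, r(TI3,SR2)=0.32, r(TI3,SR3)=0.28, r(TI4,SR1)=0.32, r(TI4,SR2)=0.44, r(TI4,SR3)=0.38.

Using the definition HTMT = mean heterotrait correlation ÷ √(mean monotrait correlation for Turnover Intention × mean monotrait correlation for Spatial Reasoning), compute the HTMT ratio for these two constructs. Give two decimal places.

0.51

Mean heterotrait r = 3.57/12 = 0.2975.
Mean within-TI = 3.24/6 = 0.5400; mean within-SR = 1.89/3 = 0.6300.
Geometric mean = √(0.5400 × 0.6300) = 0.5833.
HTMT = 0.2975 / 0.5833 = 0.51.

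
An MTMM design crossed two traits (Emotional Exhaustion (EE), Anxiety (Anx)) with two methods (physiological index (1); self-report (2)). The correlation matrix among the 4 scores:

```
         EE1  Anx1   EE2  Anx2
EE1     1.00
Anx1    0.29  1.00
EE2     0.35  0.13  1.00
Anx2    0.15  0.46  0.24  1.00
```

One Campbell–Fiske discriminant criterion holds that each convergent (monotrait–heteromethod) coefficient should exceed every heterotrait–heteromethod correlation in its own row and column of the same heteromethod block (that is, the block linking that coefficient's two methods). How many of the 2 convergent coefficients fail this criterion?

Convergent coefficients and their comparison sets:
EE (methods 1·2): 0.35 vs {0.15, 0.13} → pass.
Anx (methods 1·2): 0.46 vs {0.13, 0.15} → pass.
0 of 2 fail.

0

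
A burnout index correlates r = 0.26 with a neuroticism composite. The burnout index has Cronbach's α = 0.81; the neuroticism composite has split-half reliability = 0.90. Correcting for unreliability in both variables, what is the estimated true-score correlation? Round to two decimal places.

0.30

r_true = r_obs / √(r_xx · r_yy) = 0.26 / √(0.81 × 0.90) = 0.26 / √0.7290 = 0.26 / 0.8538 ≈ 0.30.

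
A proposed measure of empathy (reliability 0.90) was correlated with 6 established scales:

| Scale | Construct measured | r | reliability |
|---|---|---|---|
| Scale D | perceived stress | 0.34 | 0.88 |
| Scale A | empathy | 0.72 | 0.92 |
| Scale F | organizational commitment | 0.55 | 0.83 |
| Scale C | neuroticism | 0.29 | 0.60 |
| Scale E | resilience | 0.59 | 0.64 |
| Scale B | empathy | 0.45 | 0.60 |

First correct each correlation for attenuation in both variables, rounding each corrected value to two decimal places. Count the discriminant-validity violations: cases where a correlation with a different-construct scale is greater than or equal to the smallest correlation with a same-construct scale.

Disattenuated r (r / √(r_scale · r_new)):
  Scale D (disc): 0.34 / √(0.88·0.90) = 0.38
  Scale A (conv): 0.72 / √(0.92·0.90) = 0.79
  Scale F (disc): 0.55 / √(0.83·0.90) = 0.64
  Scale C (disc): 0.29 / √(0.60·0.90) = 0.39
  Scale E (disc): 0.59 / √(0.64·0.90) = 0.78
  Scale B (conv): 0.45 / √(0.60·0.90) = 0.61
Smallest convergent = 0.61. Discriminant values: 0.38, 0.64, 0.39, 0.78; count ≥ 0.61 → 2.

2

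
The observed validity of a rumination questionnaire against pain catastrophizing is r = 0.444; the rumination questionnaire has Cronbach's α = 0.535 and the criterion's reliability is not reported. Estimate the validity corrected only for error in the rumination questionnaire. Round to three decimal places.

Single correction: r_c = r_obs / √r_xx = 0.444 / √0.535 = 0.444 / 0.7314 ≈ 0.607.

0.607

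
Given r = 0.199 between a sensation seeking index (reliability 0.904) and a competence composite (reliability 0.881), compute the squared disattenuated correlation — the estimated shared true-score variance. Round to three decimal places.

Disattenuated r = 0.199 / √(0.904 × 0.881) = 0.199 / 0.8924 = 0.2230.
Shared true-score variance = 0.2230² = 0.0497 ≈ 0.050.

0.050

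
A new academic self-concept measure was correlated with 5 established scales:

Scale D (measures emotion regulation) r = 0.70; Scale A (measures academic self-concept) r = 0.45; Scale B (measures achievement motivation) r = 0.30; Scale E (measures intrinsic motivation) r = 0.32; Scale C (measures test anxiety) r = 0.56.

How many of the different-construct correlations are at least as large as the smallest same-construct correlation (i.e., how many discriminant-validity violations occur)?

Convergent (same construct = academic self-concept): Scale A.
Smallest convergent = 0.45. Discriminant values: 0.70, 0.30, 0.32, 0.56; count ≥ 0.45 → 2.

2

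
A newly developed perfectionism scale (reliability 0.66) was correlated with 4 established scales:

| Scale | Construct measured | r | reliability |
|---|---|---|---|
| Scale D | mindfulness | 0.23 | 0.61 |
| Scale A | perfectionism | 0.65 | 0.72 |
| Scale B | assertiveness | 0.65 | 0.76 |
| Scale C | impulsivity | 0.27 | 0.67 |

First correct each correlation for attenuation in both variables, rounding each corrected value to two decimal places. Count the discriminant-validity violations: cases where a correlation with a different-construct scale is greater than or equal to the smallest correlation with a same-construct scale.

0

Disattenuated r (r / √(r_scale · r_new)):
  Scale D (disc): 0.23 / √(0.61·0.66) = 0.36
  Scale A (conv): 0.65 / √(0.72·0.66) = 0.94
  Scale B (disc): 0.65 / √(0.76·0.66) = 0.92
  Scale C (disc): 0.27 / √(0.67·0.66) = 0.41
Smallest convergent = 0.94. Discriminant values: 0.36, 0.92, 0.41; count ≥ 0.94 → 0.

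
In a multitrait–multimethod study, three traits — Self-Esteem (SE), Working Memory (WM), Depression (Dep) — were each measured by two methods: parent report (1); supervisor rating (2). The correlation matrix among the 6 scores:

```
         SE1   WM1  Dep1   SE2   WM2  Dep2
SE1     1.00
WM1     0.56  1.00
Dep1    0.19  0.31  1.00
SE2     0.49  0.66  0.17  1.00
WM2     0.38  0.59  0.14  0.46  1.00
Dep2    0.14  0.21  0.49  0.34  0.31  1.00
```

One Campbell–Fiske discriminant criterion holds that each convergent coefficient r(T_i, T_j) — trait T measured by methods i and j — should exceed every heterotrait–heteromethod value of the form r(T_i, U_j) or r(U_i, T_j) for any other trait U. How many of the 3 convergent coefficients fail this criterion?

Checking each validity diagonal entry against its comparison values:
SE (methods 1·2): 0.49 vs {0.38, 0.66, 0.14, 0.17} → fail.
WM (methods 1·2): 0.59 vs {0.66, 0.38, 0.21, 0.14} → fail.
Dep (methods 1·2): 0.49 vs {0.17, 0.14, 0.14, 0.21} → pass.
2 of 3 fail.

2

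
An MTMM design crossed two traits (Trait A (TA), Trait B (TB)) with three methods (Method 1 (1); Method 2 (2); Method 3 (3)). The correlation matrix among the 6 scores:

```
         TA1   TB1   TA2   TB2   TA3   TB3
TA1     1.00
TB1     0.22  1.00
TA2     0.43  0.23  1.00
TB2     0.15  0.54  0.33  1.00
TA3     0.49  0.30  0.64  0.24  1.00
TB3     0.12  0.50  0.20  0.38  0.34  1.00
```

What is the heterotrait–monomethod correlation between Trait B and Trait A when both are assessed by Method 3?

Different traits, same method: r(TB3, TA3) = 0.34.

0.34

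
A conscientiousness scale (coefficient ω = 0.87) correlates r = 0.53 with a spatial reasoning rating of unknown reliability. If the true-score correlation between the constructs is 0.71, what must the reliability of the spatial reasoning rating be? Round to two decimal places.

0.64

r_true = r_obs / √(r_xx · r_yy) ⇒ 0.71 = 0.53 / √(0.87 · r_yy).
√(0.87 · r_yy) = 0.53 / 0.71 = 0.7465; 0.87 · r_yy = 0.5573; r_yy = 0.5573 / 0.87 ≈ 0.64.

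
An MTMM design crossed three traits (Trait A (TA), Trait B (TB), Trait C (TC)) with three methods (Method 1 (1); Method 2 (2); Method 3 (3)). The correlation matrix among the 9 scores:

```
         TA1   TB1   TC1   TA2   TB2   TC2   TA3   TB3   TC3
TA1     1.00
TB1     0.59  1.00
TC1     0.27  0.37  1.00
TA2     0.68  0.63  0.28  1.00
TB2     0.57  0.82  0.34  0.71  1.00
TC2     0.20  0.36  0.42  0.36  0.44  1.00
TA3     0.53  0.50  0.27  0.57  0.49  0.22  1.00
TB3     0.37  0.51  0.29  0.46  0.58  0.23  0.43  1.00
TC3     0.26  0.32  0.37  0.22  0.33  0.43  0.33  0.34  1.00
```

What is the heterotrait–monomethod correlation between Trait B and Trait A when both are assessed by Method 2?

0.71

Different traits, same method: r(TB2, TA2) = 0.71.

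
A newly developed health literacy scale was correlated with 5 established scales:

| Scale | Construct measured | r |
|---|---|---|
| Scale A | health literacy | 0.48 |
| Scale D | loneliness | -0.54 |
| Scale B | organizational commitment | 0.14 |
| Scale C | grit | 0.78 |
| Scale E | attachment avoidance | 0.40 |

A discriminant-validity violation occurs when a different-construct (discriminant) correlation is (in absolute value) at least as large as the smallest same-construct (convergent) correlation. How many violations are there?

Convergent (same construct = health literacy): Scale A.
Smallest convergent = 0.48. Discriminant |r|: 0.54, 0.14, 0.78, 0.40; count ≥ 0.48 → 2.

2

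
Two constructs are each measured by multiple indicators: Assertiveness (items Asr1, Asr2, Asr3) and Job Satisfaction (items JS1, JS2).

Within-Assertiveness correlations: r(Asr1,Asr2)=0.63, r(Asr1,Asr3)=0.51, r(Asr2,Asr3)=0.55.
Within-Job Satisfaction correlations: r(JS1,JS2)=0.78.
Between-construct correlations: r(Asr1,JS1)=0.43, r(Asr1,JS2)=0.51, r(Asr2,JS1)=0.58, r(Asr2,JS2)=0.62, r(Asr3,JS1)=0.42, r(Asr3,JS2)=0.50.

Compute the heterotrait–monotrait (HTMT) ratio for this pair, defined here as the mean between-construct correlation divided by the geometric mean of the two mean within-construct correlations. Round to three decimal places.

Between-construct mean = 3.06/6 = 0.5100.
Mean within-Asr = 1.69/3 = 0.5633; mean within-JS = 0.78/1 = 0.7800.
Geometric mean = √(0.5633 × 0.7800) = 0.6629.
HTMT = 0.5100 / 0.6629 = 0.769.

0.769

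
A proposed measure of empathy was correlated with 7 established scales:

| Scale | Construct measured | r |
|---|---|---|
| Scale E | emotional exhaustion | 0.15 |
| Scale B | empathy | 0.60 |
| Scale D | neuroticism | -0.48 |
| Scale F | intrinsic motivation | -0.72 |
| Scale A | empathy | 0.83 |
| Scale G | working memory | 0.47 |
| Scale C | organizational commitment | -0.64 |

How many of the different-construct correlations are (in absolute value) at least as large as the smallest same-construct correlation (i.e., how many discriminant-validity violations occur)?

Convergent (same construct = empathy): Scale B, Scale A.
Smallest convergent = 0.60. Discriminant |r|: 0.15, 0.48, 0.72, 0.47, 0.64; count ≥ 0.60 → 2.

2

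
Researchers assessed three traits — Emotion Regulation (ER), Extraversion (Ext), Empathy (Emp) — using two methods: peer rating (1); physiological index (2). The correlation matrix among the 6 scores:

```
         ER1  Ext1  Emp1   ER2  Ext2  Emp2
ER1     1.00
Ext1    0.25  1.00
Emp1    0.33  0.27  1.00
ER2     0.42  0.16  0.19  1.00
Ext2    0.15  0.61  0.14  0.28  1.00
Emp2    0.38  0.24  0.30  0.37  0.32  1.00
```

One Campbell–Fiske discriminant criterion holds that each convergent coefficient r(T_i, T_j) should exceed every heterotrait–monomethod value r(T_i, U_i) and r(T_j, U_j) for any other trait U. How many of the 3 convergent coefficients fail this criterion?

1

Checking each validity diagonal entry against its comparison values:
ER (methods 1·2): 0.42 vs {0.25, 0.28, 0.33, 0.37} → pass.
Ext (methods 1·2): 0.61 vs {0.25, 0.28, 0.27, 0.32} → pass.
Emp (methods 1·2): 0.30 vs {0.33, 0.37, 0.27, 0.32} → fail.
1 of 3 fail.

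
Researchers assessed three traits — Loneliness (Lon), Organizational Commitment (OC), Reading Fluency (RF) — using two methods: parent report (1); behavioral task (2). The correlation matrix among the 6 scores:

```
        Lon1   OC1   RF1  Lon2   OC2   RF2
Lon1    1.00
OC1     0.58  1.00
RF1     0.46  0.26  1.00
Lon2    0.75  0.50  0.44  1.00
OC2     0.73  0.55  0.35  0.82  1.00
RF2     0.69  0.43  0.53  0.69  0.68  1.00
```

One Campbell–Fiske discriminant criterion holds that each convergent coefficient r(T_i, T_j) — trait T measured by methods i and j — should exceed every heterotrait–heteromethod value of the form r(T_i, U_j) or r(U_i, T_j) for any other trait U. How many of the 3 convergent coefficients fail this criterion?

2

Checking each validity diagonal entry against its comparison values:
Lon (methods 1·2): 0.75 vs {0.73, 0.50, 0.69, 0.44} → pass.
OC (methods 1·2): 0.55 vs {0.50, 0.73, 0.43, 0.35} → fail.
RF (methods 1·2): 0.53 vs {0.44, 0.69, 0.35, 0.43} → fail.
2 of 3 fail.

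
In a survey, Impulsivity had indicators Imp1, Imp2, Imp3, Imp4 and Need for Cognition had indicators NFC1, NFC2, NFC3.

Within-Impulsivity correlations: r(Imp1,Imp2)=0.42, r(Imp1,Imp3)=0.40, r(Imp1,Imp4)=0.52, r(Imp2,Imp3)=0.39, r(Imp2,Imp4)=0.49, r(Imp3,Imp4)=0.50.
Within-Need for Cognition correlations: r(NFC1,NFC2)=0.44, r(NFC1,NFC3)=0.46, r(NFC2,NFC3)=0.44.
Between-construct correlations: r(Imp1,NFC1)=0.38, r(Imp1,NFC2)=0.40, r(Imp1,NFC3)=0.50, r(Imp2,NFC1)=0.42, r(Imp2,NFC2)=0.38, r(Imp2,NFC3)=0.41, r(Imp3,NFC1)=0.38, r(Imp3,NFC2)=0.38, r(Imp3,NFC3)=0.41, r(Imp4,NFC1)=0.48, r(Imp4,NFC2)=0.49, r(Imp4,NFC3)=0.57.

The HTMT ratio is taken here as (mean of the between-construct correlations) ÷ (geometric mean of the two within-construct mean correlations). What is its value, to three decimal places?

Mean heterotrait r = 5.20/12 = 0.4333.
Mean within-Imp = 2.72/6 = 0.4533; mean within-NFC = 1.34/3 = 0.4467.
Geometric mean = √(0.4533 × 0.4467) = 0.4500.
HTMT = 0.4333 / 0.4500 = 0.963.

0.963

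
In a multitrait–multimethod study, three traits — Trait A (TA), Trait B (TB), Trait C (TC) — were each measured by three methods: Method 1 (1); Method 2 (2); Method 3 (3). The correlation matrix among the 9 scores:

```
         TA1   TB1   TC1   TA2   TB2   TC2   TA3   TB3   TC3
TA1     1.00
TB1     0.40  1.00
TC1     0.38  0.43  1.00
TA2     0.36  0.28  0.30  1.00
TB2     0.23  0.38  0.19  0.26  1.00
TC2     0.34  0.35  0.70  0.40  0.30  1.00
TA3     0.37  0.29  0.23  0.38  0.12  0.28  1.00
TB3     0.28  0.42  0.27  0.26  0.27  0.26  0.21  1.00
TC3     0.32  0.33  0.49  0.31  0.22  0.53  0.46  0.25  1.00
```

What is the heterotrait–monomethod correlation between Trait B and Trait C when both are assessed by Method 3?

Different traits, same method: r(TB3, TC3) = 0.25.

0.25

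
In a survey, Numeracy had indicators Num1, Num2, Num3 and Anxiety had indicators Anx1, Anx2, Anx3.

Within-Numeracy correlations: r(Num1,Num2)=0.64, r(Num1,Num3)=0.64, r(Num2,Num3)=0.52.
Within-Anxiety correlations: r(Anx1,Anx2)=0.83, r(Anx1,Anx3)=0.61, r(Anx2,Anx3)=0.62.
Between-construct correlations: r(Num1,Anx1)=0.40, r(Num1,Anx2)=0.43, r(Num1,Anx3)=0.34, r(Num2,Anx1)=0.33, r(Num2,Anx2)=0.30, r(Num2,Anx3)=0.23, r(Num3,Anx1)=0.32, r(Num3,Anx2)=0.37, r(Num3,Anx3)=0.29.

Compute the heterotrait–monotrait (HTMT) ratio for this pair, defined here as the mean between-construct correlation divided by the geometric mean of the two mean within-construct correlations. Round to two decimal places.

0.52

Mean heterotrait r = 3.01/9 = 0.3344.
Mean within-Num = 1.80/3 = 0.6000; mean within-Anx = 2.06/3 = 0.6867.
Geometric mean = √(0.6000 × 0.6867) = 0.6419.
HTMT = 0.3344 / 0.6419 = 0.52.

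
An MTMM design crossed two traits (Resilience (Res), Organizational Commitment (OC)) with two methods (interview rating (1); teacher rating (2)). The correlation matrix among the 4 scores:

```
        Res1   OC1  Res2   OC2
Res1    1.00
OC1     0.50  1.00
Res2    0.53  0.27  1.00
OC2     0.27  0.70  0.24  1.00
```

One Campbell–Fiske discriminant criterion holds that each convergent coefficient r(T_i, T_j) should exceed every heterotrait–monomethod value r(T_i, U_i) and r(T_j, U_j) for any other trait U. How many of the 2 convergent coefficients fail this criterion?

0

Each convergent coefficient versus the relevant comparison correlations:
Res (methods 1·2): 0.53 vs {0.50, 0.24} → pass.
OC (methods 1·2): 0.70 vs {0.50, 0.24} → pass.
0 of 2 fail.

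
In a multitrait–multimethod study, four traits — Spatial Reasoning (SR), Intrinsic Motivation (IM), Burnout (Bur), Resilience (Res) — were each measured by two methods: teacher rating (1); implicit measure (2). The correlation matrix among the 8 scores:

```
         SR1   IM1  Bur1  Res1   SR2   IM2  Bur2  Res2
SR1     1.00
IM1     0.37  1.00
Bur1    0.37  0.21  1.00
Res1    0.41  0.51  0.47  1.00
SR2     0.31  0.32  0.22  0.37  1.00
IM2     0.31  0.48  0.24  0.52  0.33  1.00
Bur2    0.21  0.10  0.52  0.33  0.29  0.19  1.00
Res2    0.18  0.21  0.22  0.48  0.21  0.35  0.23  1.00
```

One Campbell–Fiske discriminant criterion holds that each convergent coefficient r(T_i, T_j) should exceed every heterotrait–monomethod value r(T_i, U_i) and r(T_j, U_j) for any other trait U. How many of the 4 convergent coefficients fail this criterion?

Convergent coefficients and their comparison sets:
SR (methods 1·2): 0.31 vs {0.37, 0.33, 0.37, 0.29, 0.41, 0.21} → fail.
IM (methods 1·2): 0.48 vs {0.37, 0.33, 0.21, 0.19, 0.51, 0.35} → fail.
Bur (methods 1·2): 0.52 vs {0.37, 0.29, 0.21, 0.19, 0.47, 0.23} → pass.
Res (methods 1·2): 0.48 vs {0.41, 0.21, 0.51, 0.35, 0.47, 0.23} → fail.
3 of 4 fail.

3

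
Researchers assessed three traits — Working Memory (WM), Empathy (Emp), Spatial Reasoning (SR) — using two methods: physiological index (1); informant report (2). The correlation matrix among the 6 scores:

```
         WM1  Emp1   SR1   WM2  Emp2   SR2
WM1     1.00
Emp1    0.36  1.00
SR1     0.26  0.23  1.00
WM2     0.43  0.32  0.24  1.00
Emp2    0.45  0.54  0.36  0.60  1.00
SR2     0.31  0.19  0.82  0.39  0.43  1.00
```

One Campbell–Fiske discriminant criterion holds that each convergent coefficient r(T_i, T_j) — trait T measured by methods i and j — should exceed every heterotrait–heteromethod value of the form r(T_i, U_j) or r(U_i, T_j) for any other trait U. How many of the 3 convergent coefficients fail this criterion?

1

Each convergent coefficient versus the relevant comparison correlations:
WM (methods 1·2): 0.43 vs {0.45, 0.32, 0.31, 0.24} → fail.
Emp (methods 1·2): 0.54 vs {0.32, 0.45, 0.19, 0.36} → pass.
SR (methods 1·2): 0.82 vs {0.24, 0.31, 0.36, 0.19} → pass.
1 of 3 fail.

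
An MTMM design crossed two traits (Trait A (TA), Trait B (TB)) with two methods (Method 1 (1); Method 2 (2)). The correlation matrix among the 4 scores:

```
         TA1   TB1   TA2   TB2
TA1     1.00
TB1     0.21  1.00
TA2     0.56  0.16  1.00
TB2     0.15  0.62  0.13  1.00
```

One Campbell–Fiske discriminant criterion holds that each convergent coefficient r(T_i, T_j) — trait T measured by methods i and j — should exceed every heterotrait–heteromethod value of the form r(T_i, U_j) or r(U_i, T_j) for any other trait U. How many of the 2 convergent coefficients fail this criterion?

Checking each validity diagonal entry against its comparison values:
TA (methods 1·2): 0.56 vs {0.15, 0.16} → pass.
TB (methods 1·2): 0.62 vs {0.16, 0.15} → pass.
0 of 2 fail.

0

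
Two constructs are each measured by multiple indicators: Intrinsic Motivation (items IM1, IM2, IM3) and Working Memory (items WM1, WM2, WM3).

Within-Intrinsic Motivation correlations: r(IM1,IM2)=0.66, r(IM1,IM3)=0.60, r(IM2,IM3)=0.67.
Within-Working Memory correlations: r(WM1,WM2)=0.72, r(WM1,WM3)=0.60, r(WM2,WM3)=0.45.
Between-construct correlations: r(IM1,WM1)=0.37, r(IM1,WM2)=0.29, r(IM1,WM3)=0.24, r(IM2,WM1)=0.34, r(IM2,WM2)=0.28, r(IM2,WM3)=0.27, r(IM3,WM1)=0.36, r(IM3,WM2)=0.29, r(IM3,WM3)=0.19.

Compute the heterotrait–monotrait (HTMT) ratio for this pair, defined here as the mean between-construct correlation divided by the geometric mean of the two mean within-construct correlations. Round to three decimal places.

Between-construct mean = 2.63/9 = 0.2922.
Mean within-IM = 1.93/3 = 0.6433; mean within-WM = 1.77/3 = 0.5900.
Geometric mean = √(0.6433 × 0.5900) = 0.6161.
HTMT = 0.2922 / 0.6161 = 0.474.

0.474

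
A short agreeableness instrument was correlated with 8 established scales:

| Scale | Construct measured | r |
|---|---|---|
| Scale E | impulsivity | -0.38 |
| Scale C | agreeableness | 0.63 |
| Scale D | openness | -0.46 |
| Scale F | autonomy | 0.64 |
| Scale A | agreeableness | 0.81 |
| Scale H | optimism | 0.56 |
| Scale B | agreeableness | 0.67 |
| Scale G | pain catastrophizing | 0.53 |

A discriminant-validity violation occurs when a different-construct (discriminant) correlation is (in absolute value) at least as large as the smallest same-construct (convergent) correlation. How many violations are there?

Convergent (same construct = agreeableness): Scale C, Scale A, Scale B.
Smallest convergent = 0.63. Discriminant |r|: 0.38, 0.46, 0.64, 0.56, 0.53; count ≥ 0.63 → 1.

1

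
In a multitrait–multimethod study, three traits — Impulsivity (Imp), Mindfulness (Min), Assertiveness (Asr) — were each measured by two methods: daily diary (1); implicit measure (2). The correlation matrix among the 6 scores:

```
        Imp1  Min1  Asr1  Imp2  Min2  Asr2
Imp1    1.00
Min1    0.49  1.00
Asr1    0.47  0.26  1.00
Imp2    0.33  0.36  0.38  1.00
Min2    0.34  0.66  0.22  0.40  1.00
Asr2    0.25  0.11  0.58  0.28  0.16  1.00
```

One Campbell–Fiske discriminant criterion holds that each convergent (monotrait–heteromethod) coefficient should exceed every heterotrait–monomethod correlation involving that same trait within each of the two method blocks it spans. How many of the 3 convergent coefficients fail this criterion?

1

Checking each validity diagonal entry against its comparison values:
Imp (methods 1·2): 0.33 vs {0.49, 0.40, 0.47, 0.28} → fail.
Min (methods 1·2): 0.66 vs {0.49, 0.40, 0.26, 0.16} → pass.
Asr (methods 1·2): 0.58 vs {0.47, 0.28, 0.26, 0.16} → pass.
1 of 3 fail.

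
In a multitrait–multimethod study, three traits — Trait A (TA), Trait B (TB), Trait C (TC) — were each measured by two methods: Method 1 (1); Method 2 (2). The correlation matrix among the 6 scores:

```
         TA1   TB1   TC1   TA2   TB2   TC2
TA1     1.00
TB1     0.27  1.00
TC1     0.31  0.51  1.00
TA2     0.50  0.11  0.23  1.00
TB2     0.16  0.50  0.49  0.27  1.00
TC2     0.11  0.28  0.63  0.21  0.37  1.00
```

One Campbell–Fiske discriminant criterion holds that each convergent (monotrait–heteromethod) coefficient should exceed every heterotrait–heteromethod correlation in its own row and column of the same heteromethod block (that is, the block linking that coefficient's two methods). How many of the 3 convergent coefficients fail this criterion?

Each convergent coefficient versus the relevant comparison correlations:
TA (methods 1·2): 0.50 vs {0.16, 0.11, 0.11, 0.23} → pass.
TB (methods 1·2): 0.50 vs {0.11, 0.16, 0.28, 0.49} → pass.
TC (methods 1·2): 0.63 vs {0.23, 0.11, 0.49, 0.28} → pass.
0 of 3 fail.

0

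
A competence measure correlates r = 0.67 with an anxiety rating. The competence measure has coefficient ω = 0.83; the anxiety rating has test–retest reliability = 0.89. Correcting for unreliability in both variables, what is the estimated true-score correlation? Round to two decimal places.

r_true = r_obs / √(r_xx · r_yy) = 0.67 / √(0.83 × 0.89) = 0.67 / √0.7387 = 0.67 / 0.8595 ≈ 0.78.

0.78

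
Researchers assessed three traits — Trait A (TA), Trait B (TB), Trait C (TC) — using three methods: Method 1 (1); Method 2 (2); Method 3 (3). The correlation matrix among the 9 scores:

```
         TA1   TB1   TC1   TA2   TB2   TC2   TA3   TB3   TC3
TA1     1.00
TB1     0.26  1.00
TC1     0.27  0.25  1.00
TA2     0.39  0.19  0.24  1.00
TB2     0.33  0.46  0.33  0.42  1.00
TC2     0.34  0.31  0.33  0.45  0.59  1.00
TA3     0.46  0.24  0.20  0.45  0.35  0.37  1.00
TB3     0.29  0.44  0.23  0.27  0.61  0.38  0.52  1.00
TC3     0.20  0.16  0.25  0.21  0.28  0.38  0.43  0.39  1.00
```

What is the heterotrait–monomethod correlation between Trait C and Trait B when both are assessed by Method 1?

Different traits, same method: r(TC1, TB1) = 0.25.

0.25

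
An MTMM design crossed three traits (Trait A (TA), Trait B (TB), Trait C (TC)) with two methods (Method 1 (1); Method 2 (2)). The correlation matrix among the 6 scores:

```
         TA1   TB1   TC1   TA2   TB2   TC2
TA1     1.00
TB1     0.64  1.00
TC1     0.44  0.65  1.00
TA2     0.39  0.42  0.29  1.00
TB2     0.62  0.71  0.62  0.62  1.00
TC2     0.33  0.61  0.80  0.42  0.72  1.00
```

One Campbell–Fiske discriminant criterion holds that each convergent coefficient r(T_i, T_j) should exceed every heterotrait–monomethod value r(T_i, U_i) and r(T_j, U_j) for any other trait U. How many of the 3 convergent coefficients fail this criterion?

Convergent coefficients and their comparison sets:
TA (methods 1·2): 0.39 vs {0.64, 0.62, 0.44, 0.42} → fail.
TB (methods 1·2): 0.71 vs {0.64, 0.62, 0.65, 0.72} → fail.
TC (methods 1·2): 0.80 vs {0.44, 0.42, 0.65, 0.72} → pass.
2 of 3 fail.

2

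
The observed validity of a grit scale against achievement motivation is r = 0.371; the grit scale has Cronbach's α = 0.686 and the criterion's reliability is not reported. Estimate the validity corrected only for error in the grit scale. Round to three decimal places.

Single correction: r_c = r_obs / √r_xx = 0.371 / √0.686 = 0.371 / 0.8283 ≈ 0.448.

0.448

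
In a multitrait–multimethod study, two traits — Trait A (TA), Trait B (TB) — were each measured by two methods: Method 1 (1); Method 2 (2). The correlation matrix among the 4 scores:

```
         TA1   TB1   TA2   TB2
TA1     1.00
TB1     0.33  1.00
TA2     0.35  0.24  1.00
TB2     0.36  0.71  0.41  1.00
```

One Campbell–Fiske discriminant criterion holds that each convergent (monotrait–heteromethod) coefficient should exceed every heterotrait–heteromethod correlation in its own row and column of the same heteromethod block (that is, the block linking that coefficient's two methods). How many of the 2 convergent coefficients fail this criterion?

1

Convergent coefficients and their comparison sets:
TA (methods 1·2): 0.35 vs {0.36, 0.24} → fail.
TB (methods 1·2): 0.71 vs {0.24, 0.36} → pass.
1 of 2 fail.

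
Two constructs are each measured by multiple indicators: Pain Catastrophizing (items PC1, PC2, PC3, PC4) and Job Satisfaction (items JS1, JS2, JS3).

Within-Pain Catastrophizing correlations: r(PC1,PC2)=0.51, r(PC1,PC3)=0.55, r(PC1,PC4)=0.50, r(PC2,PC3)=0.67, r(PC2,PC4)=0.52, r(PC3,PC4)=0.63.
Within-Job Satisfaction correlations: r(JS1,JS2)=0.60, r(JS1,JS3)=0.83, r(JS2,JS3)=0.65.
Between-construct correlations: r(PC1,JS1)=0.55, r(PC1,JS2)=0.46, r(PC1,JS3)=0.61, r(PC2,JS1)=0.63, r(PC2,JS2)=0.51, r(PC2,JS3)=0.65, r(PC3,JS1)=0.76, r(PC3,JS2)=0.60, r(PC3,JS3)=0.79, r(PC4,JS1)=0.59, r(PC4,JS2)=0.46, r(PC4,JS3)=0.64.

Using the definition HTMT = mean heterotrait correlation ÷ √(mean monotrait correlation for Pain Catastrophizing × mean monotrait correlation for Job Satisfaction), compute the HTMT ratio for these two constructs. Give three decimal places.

Mean between = 7.25/12 = 0.6042.
Mean within-PC = 3.38/6 = 0.5633; mean within-JS = 2.08/3 = 0.6933.
Geometric mean = √(0.5633 × 0.6933) = 0.6249.
HTMT = 0.6042 / 0.6249 = 0.967.

0.967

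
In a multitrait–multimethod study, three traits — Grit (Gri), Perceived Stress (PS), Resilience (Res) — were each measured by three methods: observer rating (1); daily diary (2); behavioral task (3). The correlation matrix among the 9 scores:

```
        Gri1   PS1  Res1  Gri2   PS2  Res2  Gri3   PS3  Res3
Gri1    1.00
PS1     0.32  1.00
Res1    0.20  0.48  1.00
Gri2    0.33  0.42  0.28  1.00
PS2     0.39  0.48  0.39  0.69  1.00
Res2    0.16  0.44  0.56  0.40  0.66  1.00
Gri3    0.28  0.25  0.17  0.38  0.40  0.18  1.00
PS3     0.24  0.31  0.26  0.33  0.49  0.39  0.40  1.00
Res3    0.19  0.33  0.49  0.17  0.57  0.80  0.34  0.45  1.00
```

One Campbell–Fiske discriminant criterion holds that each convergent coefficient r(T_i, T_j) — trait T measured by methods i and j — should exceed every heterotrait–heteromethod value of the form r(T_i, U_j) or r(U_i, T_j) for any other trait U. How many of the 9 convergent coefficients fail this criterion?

Convergent coefficients and their comparison sets:
Gri (methods 1·2): 0.33 vs {0.39, 0.42, 0.16, 0.28} → fail.
Gri (methods 1·3): 0.28 vs {0.24, 0.25, 0.19, 0.17} → pass.
Gri (methods 2·3): 0.38 vs {0.33, 0.40, 0.17, 0.18} → fail.
PS (methods 1·2): 0.48 vs {0.42, 0.39, 0.44, 0.39} → pass.
PS (methods 1·3): 0.31 vs {0.25, 0.24, 0.33, 0.26} → fail.
PS (methods 2·3): 0.49 vs {0.40, 0.33, 0.57, 0.39} → fail.
Res (methods 1·2): 0.56 vs {0.28, 0.16, 0.39, 0.44} → pass.
Res (methods 1·3): 0.49 vs {0.17, 0.19, 0.26, 0.33} → pass.
Res (methods 2·3): 0.80 vs {0.18, 0.17, 0.39, 0.57} → pass.
4 of 9 fail.

4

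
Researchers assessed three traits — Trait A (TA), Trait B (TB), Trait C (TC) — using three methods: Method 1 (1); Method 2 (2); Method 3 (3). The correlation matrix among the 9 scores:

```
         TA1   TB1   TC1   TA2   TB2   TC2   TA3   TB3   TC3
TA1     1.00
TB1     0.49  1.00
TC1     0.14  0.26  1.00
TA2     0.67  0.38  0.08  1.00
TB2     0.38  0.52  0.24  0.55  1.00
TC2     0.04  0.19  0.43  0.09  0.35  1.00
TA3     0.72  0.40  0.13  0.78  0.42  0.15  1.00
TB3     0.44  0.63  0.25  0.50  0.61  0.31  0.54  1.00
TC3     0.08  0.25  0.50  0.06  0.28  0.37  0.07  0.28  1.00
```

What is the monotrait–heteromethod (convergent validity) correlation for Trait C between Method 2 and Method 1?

Same trait (TC), different methods: r(TC2, TC1) = 0.43.

0.43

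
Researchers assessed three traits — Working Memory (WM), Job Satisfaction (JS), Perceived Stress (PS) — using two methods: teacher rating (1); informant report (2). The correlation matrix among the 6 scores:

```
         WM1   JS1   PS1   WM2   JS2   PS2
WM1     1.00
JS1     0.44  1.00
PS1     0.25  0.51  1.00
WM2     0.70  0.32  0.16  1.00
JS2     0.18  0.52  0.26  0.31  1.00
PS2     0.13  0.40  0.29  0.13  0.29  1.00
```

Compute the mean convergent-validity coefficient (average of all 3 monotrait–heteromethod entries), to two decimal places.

Convergent values: 0.70, 0.52, 0.29; mean = 1.51/3 = 0.50.

0.50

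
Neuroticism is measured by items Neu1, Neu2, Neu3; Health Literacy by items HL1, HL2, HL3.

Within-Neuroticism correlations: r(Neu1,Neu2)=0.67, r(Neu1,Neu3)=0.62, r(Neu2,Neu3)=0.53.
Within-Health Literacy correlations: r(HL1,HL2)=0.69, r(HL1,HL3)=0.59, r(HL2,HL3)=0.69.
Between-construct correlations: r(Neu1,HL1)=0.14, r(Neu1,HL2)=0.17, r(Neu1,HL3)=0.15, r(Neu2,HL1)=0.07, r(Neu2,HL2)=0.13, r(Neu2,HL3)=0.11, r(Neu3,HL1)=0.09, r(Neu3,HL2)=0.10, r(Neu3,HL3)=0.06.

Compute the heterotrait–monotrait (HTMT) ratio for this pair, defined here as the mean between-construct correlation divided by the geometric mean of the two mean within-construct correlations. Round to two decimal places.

Between-construct mean = 1.02/9 = 0.1133.
Mean within-Neu = 1.82/3 = 0.6067; mean within-HL = 1.97/3 = 0.6567.
Geometric mean = √(0.6067 × 0.6567) = 0.6312.
HTMT = 0.1133 / 0.6312 = 0.18.

0.18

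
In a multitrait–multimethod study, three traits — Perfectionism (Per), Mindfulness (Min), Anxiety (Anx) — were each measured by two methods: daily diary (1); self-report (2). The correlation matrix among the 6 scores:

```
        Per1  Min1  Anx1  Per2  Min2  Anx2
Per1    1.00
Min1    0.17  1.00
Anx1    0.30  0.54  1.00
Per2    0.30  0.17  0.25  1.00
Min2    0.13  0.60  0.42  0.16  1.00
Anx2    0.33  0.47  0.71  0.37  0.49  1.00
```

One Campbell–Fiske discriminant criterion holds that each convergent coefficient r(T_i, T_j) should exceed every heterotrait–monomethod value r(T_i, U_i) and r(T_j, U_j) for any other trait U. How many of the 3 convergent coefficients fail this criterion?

1

Convergent coefficients and their comparison sets:
Per (methods 1·2): 0.30 vs {0.17, 0.16, 0.30, 0.37} → fail.
Min (methods 1·2): 0.60 vs {0.17, 0.16, 0.54, 0.49} → pass.
Anx (methods 1·2): 0.71 vs {0.30, 0.37, 0.54, 0.49} → pass.
1 of 3 fail.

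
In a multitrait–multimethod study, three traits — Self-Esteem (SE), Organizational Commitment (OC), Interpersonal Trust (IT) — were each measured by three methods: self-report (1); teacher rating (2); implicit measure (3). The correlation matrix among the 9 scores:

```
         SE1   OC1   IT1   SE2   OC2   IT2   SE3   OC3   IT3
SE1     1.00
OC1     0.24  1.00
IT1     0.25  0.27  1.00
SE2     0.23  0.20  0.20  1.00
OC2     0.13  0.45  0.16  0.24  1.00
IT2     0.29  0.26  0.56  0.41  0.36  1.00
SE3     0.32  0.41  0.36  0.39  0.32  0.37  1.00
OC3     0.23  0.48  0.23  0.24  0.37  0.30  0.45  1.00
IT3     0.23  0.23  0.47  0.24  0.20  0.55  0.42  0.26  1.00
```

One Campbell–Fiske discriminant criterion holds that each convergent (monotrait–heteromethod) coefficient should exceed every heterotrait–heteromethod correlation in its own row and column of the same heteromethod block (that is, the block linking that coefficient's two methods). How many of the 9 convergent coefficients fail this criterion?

Convergent coefficients and their comparison sets:
SE (methods 1·2): 0.23 vs {0.13, 0.20, 0.29, 0.20} → fail.
SE (methods 1·3): 0.32 vs {0.23, 0.41, 0.23, 0.36} → fail.
SE (methods 2·3): 0.39 vs {0.24, 0.32, 0.24, 0.37} → pass.
OC (methods 1·2): 0.45 vs {0.20, 0.13, 0.26, 0.16} → pass.
OC (methods 1·3): 0.48 vs {0.41, 0.23, 0.23, 0.23} → pass.
OC (methods 2·3): 0.37 vs {0.32, 0.24, 0.20, 0.30} → pass.
IT (methods 1·2): 0.56 vs {0.20, 0.29, 0.16, 0.26} → pass.
IT (methods 1·3): 0.47 vs {0.36, 0.23, 0.23, 0.23} → pass.
IT (methods 2·3): 0.55 vs {0.37, 0.24, 0.30, 0.20} → pass.
2 of 9 fail.

2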